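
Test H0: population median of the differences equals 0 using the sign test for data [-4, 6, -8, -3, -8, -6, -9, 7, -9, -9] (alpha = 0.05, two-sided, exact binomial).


Step 1: Discard zero differences. Original n = 10; n_eff = number of nonzero differences = 10.
Nonzero differences (with sign): -4, +6, -8, -3, -8, -6, -9, +7, -9, -9
Step 2: Count signs: positive = 2, negative = 8.
Step 3: Under H0: P(positive) = 0.5, so the number of positives S ~ Bin(10, 0.5).
Step 4: Two-sided exact p-value = sum of Bin(10,0.5) probabilities at or below the observed probability = 0.109375.
Step 5: alpha = 0.05. fail to reject H0.

n_eff = 10, pos = 2, neg = 8, p = 0.109375, fail to reject H0.


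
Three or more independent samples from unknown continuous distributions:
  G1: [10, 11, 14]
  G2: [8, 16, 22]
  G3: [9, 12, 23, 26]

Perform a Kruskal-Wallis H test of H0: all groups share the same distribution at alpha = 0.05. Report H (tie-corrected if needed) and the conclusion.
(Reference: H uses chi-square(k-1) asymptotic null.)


Step 1: Combine all N = 10 observations and assign midranks.
sorted (value, group, rank): (8,G2,1), (9,G3,2), (10,G1,3), (11,G1,4), (12,G3,5), (14,G1,6), (16,G2,7), (22,G2,8), (23,G3,9), (26,G3,10)
Step 2: Sum ranks within each group.
R_1 = 13 (n_1 = 3)
R_2 = 16 (n_2 = 3)
R_3 = 26 (n_3 = 4)
Step 3: H = 12/(N(N+1)) * sum(R_i^2/n_i) - 3(N+1)
     = 12/(10*11) * (13^2/3 + 16^2/3 + 26^2/4) - 3*11
     = 0.109091 * 310.667 - 33
     = 0.890909.
Step 4: No ties, so H is used without correction.
Step 5: Under H0, H ~ chi^2(2); p-value = 0.640533.
Step 6: alpha = 0.05. fail to reject H0.

H = 0.8909, df = 2, p = 0.640533, fail to reject H0.


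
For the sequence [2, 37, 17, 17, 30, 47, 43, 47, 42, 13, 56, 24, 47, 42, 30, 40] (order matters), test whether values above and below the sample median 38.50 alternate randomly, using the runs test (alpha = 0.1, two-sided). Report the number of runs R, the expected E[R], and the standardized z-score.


Step 1: Compute median = 38.50; label A = above, B = below.
Labels in order: BBBBBAAAABABAABA  (n_A = 8, n_B = 8)
Step 2: Count runs R = 8.
Step 3: Under H0 (random ordering), E[R] = 2*n_A*n_B/(n_A+n_B) + 1 = 2*8*8/16 + 1 = 9.0000.
        Var[R] = 2*n_A*n_B*(2*n_A*n_B - n_A - n_B) / ((n_A+n_B)^2 * (n_A+n_B-1)) = 14336/3840 = 3.7333.
        SD[R] = 1.9322.
Step 4: Continuity-corrected z = (R + 0.5 - E[R]) / SD[R] = (8 + 0.5 - 9.0000) / 1.9322 = -0.2588.
Step 5: Two-sided p-value via normal approximation = 2*(1 - Phi(|z|)) = 0.795809.
Step 6: alpha = 0.1. fail to reject H0.

R = 8, z = -0.2588, p = 0.795809, fail to reject H0.


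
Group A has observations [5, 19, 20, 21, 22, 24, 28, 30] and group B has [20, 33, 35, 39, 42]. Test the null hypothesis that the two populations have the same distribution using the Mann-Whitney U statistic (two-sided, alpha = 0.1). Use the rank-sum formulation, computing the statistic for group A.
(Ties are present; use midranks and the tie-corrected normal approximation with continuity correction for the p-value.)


Step 1: Combine and sort all 13 observations; assign midranks.
sorted (value, group): (5,X), (19,X), (20,X), (20,Y), (21,X), (22,X), (24,X), (28,X), (30,X), (33,Y), (35,Y), (39,Y), (42,Y)
ranks: 5->1, 19->2, 20->3.5, 20->3.5, 21->5, 22->6, 24->7, 28->8, 30->9, 33->10, 35->11, 39->12, 42->13
Step 2: Rank sum for X: R1 = 1 + 2 + 3.5 + 5 + 6 + 7 + 8 + 9 = 41.5.
Step 3: U_X = R1 - n1(n1+1)/2 = 41.5 - 8*9/2 = 41.5 - 36 = 5.5.
       U_Y = n1*n2 - U_X = 40 - 5.5 = 34.5.
Step 4: Ties are present, so use the tie-corrected normal approximation (with continuity correction) for the p-value.
Step 5: p-value = 0.040149; compare to alpha = 0.1. reject H0.

U_X = 5.5, p = 0.040149, reject H0 at alpha = 0.1.


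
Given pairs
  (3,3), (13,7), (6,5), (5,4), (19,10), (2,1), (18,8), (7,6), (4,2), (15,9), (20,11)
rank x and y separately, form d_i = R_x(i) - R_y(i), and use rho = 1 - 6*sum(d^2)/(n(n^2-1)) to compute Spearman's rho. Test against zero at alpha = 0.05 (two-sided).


Step 1: Rank x and y separately (midranks; no ties here).
rank(x): 3->2, 13->7, 6->5, 5->4, 19->10, 2->1, 18->9, 7->6, 4->3, 15->8, 20->11
rank(y): 3->3, 7->7, 5->5, 4->4, 10->10, 1->1, 8->8, 6->6, 2->2, 9->9, 11->11
Step 2: d_i = R_x(i) - R_y(i); compute d_i^2.
  (2-3)^2=1, (7-7)^2=0, (5-5)^2=0, (4-4)^2=0, (10-10)^2=0, (1-1)^2=0, (9-8)^2=1, (6-6)^2=0, (3-2)^2=1, (8-9)^2=1, (11-11)^2=0
sum(d^2) = 4.
Step 3: rho = 1 - 6*4 / (11*(11^2 - 1)) = 1 - 24/1320 = 0.981818.
Step 4: Under H0, t = rho * sqrt((n-2)/(1-rho^2)) = 15.5168 ~ t(9).
Step 5: Two-sided p-value from the t-distribution with 9 df = 0.000000.
Step 6: alpha = 0.05. reject H0.

rho = 0.9818, p = 0.000000, reject H0 at alpha = 0.05.


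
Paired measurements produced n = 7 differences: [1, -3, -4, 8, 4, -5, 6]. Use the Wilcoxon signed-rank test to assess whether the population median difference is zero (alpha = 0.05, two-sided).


Step 1: Drop any zero differences (none here) and take |d_i|.
|d| = [1, 3, 4, 8, 4, 5, 6]
Step 2: Midrank |d_i| (ties get averaged ranks).
ranks: |1|->1, |3|->2, |4|->3.5, |8|->7, |4|->3.5, |5|->5, |6|->6
Step 3: Attach original signs; sum ranks with positive sign and with negative sign.
W+ = 1 + 7 + 3.5 + 6 = 17.5
W- = 2 + 3.5 + 5 = 10.5
(Check: W+ + W- = 28 should equal n(n+1)/2 = 28.)
Step 4: Test statistic W = min(W+, W-) = 10.5.
Step 5: Ties in |d|, so use the tie-corrected normal approximation.
        E[W] = n(n+1)/4 = 7*8/4 = 14.
        Tie groups: |d|=4 (t=2); sum(t^3 - t) = 6.
        Var[W] = n(n+1)(2n+1)/24 - sum(t^3-t)/48 = 840/24 - 6/48 = 34.875.
        z = (W - E[W]) / sqrt(Var[W]) = (10.5 - 14) / 5.9055 = -0.5927.
        Two-sided p = 2*Phi(z) = 0.553404.
Step 6: alpha = 0.05. fail to reject H0.

W+ = 17.5, W- = 10.5, W = min = 10.5, p = 0.553404, fail to reject H0.


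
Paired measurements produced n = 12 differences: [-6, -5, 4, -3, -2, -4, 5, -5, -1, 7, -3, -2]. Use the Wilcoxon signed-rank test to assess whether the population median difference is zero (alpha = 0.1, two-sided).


Step 1: Drop any zero differences (none here) and take |d_i|.
|d| = [6, 5, 4, 3, 2, 4, 5, 5, 1, 7, 3, 2]
Step 2: Midrank |d_i| (ties get averaged ranks).
ranks: |6|->11, |5|->9, |4|->6.5, |3|->4.5, |2|->2.5, |4|->6.5, |5|->9, |5|->9, |1|->1, |7|->12, |3|->4.5, |2|->2.5
Step 3: Attach original signs; sum ranks with positive sign and with negative sign.
W+ = 6.5 + 9 + 12 = 27.5
W- = 11 + 9 + 4.5 + 2.5 + 6.5 + 9 + 1 + 4.5 + 2.5 = 50.5
(Check: W+ + W- = 78 should equal n(n+1)/2 = 78.)
Step 4: Test statistic W = min(W+, W-) = 27.5.
Step 5: Ties in |d|, so use the tie-corrected normal approximation.
        E[W] = n(n+1)/4 = 12*13/4 = 39.
        Tie groups: |d|=2 (t=2), |d|=3 (t=2), |d|=4 (t=2), |d|=5 (t=3); sum(t^3 - t) = 42.
        Var[W] = n(n+1)(2n+1)/24 - sum(t^3-t)/48 = 3900/24 - 42/48 = 161.625.
        z = (W - E[W]) / sqrt(Var[W]) = (27.5 - 39) / 12.7132 = -0.9046.
        Two-sided p = 2*Phi(z) = 0.365692.
Step 6: alpha = 0.1. fail to reject H0.

W+ = 27.5, W- = 50.5, W = min = 27.5, p = 0.365692, fail to reject H0.


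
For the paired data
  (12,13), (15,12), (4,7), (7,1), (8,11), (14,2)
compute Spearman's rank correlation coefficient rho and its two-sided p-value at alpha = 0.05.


Step 1: Rank x and y separately (midranks; no ties here).
rank(x): 12->4, 15->6, 4->1, 7->2, 8->3, 14->5
rank(y): 13->6, 12->5, 7->3, 1->1, 11->4, 2->2
Step 2: d_i = R_x(i) - R_y(i); compute d_i^2.
  (4-6)^2=4, (6-5)^2=1, (1-3)^2=4, (2-1)^2=1, (3-4)^2=1, (5-2)^2=9
sum(d^2) = 20.
Step 3: rho = 1 - 6*20 / (6*(6^2 - 1)) = 1 - 120/210 = 0.428571.
Step 4: Under H0, t = rho * sqrt((n-2)/(1-rho^2)) = 0.9487 ~ t(4).
Step 5: Two-sided p-value from the t-distribution with 4 df = 0.396501.
Step 6: alpha = 0.05. fail to reject H0.

rho = 0.4286, p = 0.396501, fail to reject H0 at alpha = 0.05.


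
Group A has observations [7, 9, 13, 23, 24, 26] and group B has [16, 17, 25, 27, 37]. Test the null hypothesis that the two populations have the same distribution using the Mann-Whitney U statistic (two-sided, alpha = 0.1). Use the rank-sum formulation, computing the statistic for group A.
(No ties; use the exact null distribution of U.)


Step 1: Combine and sort all 11 observations; assign midranks.
sorted (value, group): (7,X), (9,X), (13,X), (16,Y), (17,Y), (23,X), (24,X), (25,Y), (26,X), (27,Y), (37,Y)
ranks: 7->1, 9->2, 13->3, 16->4, 17->5, 23->6, 24->7, 25->8, 26->9, 27->10, 37->11
Step 2: Rank sum for X: R1 = 1 + 2 + 3 + 6 + 7 + 9 = 28.
Step 3: U_X = R1 - n1(n1+1)/2 = 28 - 6*7/2 = 28 - 21 = 7.
       U_Y = n1*n2 - U_X = 30 - 7 = 23.
Step 4: No ties, so the exact null distribution of U (based on enumerating the C(11,6) = 462 equally likely rank assignments) gives the two-sided p-value.
Step 5: p-value = 0.177489; compare to alpha = 0.1. fail to reject H0.

U_X = 7, p = 0.177489, fail to reject H0 at alpha = 0.1.


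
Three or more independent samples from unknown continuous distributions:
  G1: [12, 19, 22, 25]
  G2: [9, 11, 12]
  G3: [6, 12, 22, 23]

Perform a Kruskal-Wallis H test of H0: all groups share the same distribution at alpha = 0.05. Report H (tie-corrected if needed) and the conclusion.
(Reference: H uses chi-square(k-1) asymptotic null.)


Step 1: Combine all N = 11 observations and assign midranks.
sorted (value, group, rank): (6,G3,1), (9,G2,2), (11,G2,3), (12,G1,5), (12,G2,5), (12,G3,5), (19,G1,7), (22,G1,8.5), (22,G3,8.5), (23,G3,10), (25,G1,11)
Step 2: Sum ranks within each group.
R_1 = 31.5 (n_1 = 4)
R_2 = 10 (n_2 = 3)
R_3 = 24.5 (n_3 = 4)
Step 3: H = 12/(N(N+1)) * sum(R_i^2/n_i) - 3(N+1)
     = 12/(11*12) * (31.5^2/4 + 10^2/3 + 24.5^2/4) - 3*12
     = 0.090909 * 431.458 - 36
     = 3.223485.
Step 4: Ties present; correction factor C = 1 - 30/(11^3 - 11) = 0.977273. Corrected H = 3.223485 / 0.977273 = 3.298450.
Step 5: Under H0, H ~ chi^2(2); p-value = 0.192199.
Step 6: alpha = 0.05. fail to reject H0.

H = 3.2984, df = 2, p = 0.192199, fail to reject H0.


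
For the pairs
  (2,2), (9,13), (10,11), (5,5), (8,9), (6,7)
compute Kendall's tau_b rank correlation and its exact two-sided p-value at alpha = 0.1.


Step 1: Enumerate the 15 unordered pairs (i,j) with i<j and classify each by sign(x_j-x_i) * sign(y_j-y_i).
  (1,2):dx=+7,dy=+11->C; (1,3):dx=+8,dy=+9->C; (1,4):dx=+3,dy=+3->C; (1,5):dx=+6,dy=+7->C
  (1,6):dx=+4,dy=+5->C; (2,3):dx=+1,dy=-2->D; (2,4):dx=-4,dy=-8->C; (2,5):dx=-1,dy=-4->C
  (2,6):dx=-3,dy=-6->C; (3,4):dx=-5,dy=-6->C; (3,5):dx=-2,dy=-2->C; (3,6):dx=-4,dy=-4->C
  (4,5):dx=+3,dy=+4->C; (4,6):dx=+1,dy=+2->C; (5,6):dx=-2,dy=-2->C
Step 2: C = 14, D = 1, total pairs = 15.
Step 3: tau = (C - D)/(n(n-1)/2) = (14 - 1)/15 = 0.866667.
Step 4: Exact two-sided p-value (enumerate n! = 720 permutations of y under H0): p = 0.016667.
Step 5: alpha = 0.1. reject H0.

tau_b = 0.8667 (C=14, D=1), p = 0.016667, reject H0.


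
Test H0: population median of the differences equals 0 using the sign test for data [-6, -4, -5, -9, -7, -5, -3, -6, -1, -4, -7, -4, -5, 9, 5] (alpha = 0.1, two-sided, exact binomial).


Step 1: Discard zero differences. Original n = 15; n_eff = number of nonzero differences = 15.
Nonzero differences (with sign): -6, -4, -5, -9, -7, -5, -3, -6, -1, -4, -7, -4, -5, +9, +5
Step 2: Count signs: positive = 2, negative = 13.
Step 3: Under H0: P(positive) = 0.5, so the number of positives S ~ Bin(15, 0.5).
Step 4: Two-sided exact p-value = sum of Bin(15,0.5) probabilities at or below the observed probability = 0.007385.
Step 5: alpha = 0.1. reject H0.

n_eff = 15, pos = 2, neg = 13, p = 0.007385, reject H0.


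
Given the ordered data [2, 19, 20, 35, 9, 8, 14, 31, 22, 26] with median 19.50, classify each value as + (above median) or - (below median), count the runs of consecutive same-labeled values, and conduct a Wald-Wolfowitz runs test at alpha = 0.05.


Step 1: Compute median = 19.50; label A = above, B = below.
Labels in order: BBAABBBAAA  (n_A = 5, n_B = 5)
Step 2: Count runs R = 4.
Step 3: Under H0 (random ordering), E[R] = 2*n_A*n_B/(n_A+n_B) + 1 = 2*5*5/10 + 1 = 6.0000.
        Var[R] = 2*n_A*n_B*(2*n_A*n_B - n_A - n_B) / ((n_A+n_B)^2 * (n_A+n_B-1)) = 2000/900 = 2.2222.
        SD[R] = 1.4907.
Step 4: Continuity-corrected z = (R + 0.5 - E[R]) / SD[R] = (4 + 0.5 - 6.0000) / 1.4907 = -1.0062.
Step 5: Two-sided p-value via normal approximation = 2*(1 - Phi(|z|)) = 0.314305.
Step 6: alpha = 0.05. fail to reject H0.

R = 4, z = -1.0062, p = 0.314305, fail to reject H0.


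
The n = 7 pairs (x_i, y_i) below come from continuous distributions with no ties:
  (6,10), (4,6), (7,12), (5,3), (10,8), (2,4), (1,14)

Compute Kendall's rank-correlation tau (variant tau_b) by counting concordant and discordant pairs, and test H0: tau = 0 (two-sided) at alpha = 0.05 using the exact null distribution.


Step 1: Enumerate the 21 unordered pairs (i,j) with i<j and classify each by sign(x_j-x_i) * sign(y_j-y_i).
  (1,2):dx=-2,dy=-4->C; (1,3):dx=+1,dy=+2->C; (1,4):dx=-1,dy=-7->C; (1,5):dx=+4,dy=-2->D
  (1,6):dx=-4,dy=-6->C; (1,7):dx=-5,dy=+4->D; (2,3):dx=+3,dy=+6->C; (2,4):dx=+1,dy=-3->D
  (2,5):dx=+6,dy=+2->C; (2,6):dx=-2,dy=-2->C; (2,7):dx=-3,dy=+8->D; (3,4):dx=-2,dy=-9->C
  (3,5):dx=+3,dy=-4->D; (3,6):dx=-5,dy=-8->C; (3,7):dx=-6,dy=+2->D; (4,5):dx=+5,dy=+5->C
  (4,6):dx=-3,dy=+1->D; (4,7):dx=-4,dy=+11->D; (5,6):dx=-8,dy=-4->C; (5,7):dx=-9,dy=+6->D
  (6,7):dx=-1,dy=+10->D
Step 2: C = 11, D = 10, total pairs = 21.
Step 3: tau = (C - D)/(n(n-1)/2) = (11 - 10)/21 = 0.047619.
Step 4: Exact two-sided p-value (enumerate n! = 5040 permutations of y under H0): p = 1.000000.
Step 5: alpha = 0.05. fail to reject H0.

tau_b = 0.0476 (C=11, D=10), p = 1.000000, fail to reject H0.


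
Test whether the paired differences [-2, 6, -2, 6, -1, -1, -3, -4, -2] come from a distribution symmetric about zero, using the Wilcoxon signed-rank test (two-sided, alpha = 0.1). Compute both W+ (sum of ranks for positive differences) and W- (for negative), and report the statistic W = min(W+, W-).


Step 1: Drop any zero differences (none here) and take |d_i|.
|d| = [2, 6, 2, 6, 1, 1, 3, 4, 2]
Step 2: Midrank |d_i| (ties get averaged ranks).
ranks: |2|->4, |6|->8.5, |2|->4, |6|->8.5, |1|->1.5, |1|->1.5, |3|->6, |4|->7, |2|->4
Step 3: Attach original signs; sum ranks with positive sign and with negative sign.
W+ = 8.5 + 8.5 = 17
W- = 4 + 4 + 1.5 + 1.5 + 6 + 7 + 4 = 28
(Check: W+ + W- = 45 should equal n(n+1)/2 = 45.)
Step 4: Test statistic W = min(W+, W-) = 17.
Step 5: Ties in |d|, so use the tie-corrected normal approximation.
        E[W] = n(n+1)/4 = 9*10/4 = 22.5.
        Tie groups: |d|=1 (t=2), |d|=2 (t=3), |d|=6 (t=2); sum(t^3 - t) = 36.
        Var[W] = n(n+1)(2n+1)/24 - sum(t^3-t)/48 = 1710/24 - 36/48 = 70.5.
        z = (W - E[W]) / sqrt(Var[W]) = (17 - 22.5) / 8.3964 = -0.6550.
        Two-sided p = 2*Phi(z) = 0.512442.
Step 6: alpha = 0.1. fail to reject H0.

W+ = 17, W- = 28, W = min = 17, p = 0.512442, fail to reject H0.


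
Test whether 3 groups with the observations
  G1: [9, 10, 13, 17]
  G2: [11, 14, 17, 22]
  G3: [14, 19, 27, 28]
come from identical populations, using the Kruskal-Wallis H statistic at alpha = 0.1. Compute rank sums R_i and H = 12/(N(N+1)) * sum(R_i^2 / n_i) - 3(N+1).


Step 1: Combine all N = 12 observations and assign midranks.
sorted (value, group, rank): (9,G1,1), (10,G1,2), (11,G2,3), (13,G1,4), (14,G2,5.5), (14,G3,5.5), (17,G1,7.5), (17,G2,7.5), (19,G3,9), (22,G2,10), (27,G3,11), (28,G3,12)
Step 2: Sum ranks within each group.
R_1 = 14.5 (n_1 = 4)
R_2 = 26 (n_2 = 4)
R_3 = 37.5 (n_3 = 4)
Step 3: H = 12/(N(N+1)) * sum(R_i^2/n_i) - 3(N+1)
     = 12/(12*13) * (14.5^2/4 + 26^2/4 + 37.5^2/4) - 3*13
     = 0.076923 * 573.125 - 39
     = 5.086538.
Step 4: Ties present; correction factor C = 1 - 12/(12^3 - 12) = 0.993007. Corrected H = 5.086538 / 0.993007 = 5.122359.
Step 5: Under H0, H ~ chi^2(2); p-value = 0.077214.
Step 6: alpha = 0.1. reject H0.

H = 5.1224, df = 2, p = 0.077214, reject H0.


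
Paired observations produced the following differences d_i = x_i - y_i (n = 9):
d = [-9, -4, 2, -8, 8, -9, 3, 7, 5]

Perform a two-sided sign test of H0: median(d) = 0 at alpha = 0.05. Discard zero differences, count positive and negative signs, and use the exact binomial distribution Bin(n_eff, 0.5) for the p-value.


Step 1: Discard zero differences. Original n = 9; n_eff = number of nonzero differences = 9.
Nonzero differences (with sign): -9, -4, +2, -8, +8, -9, +3, +7, +5
Step 2: Count signs: positive = 5, negative = 4.
Step 3: Under H0: P(positive) = 0.5, so the number of positives S ~ Bin(9, 0.5).
Step 4: Two-sided exact p-value = sum of Bin(9,0.5) probabilities at or below the observed probability = 1.000000.
Step 5: alpha = 0.05. fail to reject H0.

n_eff = 9, pos = 5, neg = 4, p = 1.000000, fail to reject H0.


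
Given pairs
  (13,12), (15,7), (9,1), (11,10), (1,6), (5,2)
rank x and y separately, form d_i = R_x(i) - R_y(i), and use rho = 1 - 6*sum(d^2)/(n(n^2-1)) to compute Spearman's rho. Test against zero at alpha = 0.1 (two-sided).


Step 1: Rank x and y separately (midranks; no ties here).
rank(x): 13->5, 15->6, 9->3, 11->4, 1->1, 5->2
rank(y): 12->6, 7->4, 1->1, 10->5, 6->3, 2->2
Step 2: d_i = R_x(i) - R_y(i); compute d_i^2.
  (5-6)^2=1, (6-4)^2=4, (3-1)^2=4, (4-5)^2=1, (1-3)^2=4, (2-2)^2=0
sum(d^2) = 14.
Step 3: rho = 1 - 6*14 / (6*(6^2 - 1)) = 1 - 84/210 = 0.600000.
Step 4: Under H0, t = rho * sqrt((n-2)/(1-rho^2)) = 1.5000 ~ t(4).
Step 5: Two-sided p-value from the t-distribution with 4 df = 0.208000.
Step 6: alpha = 0.1. fail to reject H0.

rho = 0.6000, p = 0.208000, fail to reject H0 at alpha = 0.1.


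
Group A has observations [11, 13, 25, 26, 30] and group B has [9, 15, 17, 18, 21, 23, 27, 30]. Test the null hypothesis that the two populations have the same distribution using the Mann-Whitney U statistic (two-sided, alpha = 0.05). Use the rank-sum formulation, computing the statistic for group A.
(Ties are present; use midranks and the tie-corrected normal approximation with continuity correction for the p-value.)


Step 1: Combine and sort all 13 observations; assign midranks.
sorted (value, group): (9,Y), (11,X), (13,X), (15,Y), (17,Y), (18,Y), (21,Y), (23,Y), (25,X), (26,X), (27,Y), (30,X), (30,Y)
ranks: 9->1, 11->2, 13->3, 15->4, 17->5, 18->6, 21->7, 23->8, 25->9, 26->10, 27->11, 30->12.5, 30->12.5
Step 2: Rank sum for X: R1 = 2 + 3 + 9 + 10 + 12.5 = 36.5.
Step 3: U_X = R1 - n1(n1+1)/2 = 36.5 - 5*6/2 = 36.5 - 15 = 21.5.
       U_Y = n1*n2 - U_X = 40 - 21.5 = 18.5.
Step 4: Ties are present, so use the tie-corrected normal approximation (with continuity correction) for the p-value.
Step 5: p-value = 0.883458; compare to alpha = 0.05. fail to reject H0.

U_X = 21.5, p = 0.883458, fail to reject H0 at alpha = 0.05.


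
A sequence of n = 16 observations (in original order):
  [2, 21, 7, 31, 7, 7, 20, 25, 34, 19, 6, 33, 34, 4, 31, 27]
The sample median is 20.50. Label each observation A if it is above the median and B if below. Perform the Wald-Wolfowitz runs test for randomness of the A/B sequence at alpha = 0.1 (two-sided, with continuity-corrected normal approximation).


Step 1: Compute median = 20.50; label A = above, B = below.
Labels in order: BABABBBAABBAABAA  (n_A = 8, n_B = 8)
Step 2: Count runs R = 10.
Step 3: Under H0 (random ordering), E[R] = 2*n_A*n_B/(n_A+n_B) + 1 = 2*8*8/16 + 1 = 9.0000.
        Var[R] = 2*n_A*n_B*(2*n_A*n_B - n_A - n_B) / ((n_A+n_B)^2 * (n_A+n_B-1)) = 14336/3840 = 3.7333.
        SD[R] = 1.9322.
Step 4: Continuity-corrected z = (R - 0.5 - E[R]) / SD[R] = (10 - 0.5 - 9.0000) / 1.9322 = 0.2588.
Step 5: Two-sided p-value via normal approximation = 2*(1 - Phi(|z|)) = 0.795809.
Step 6: alpha = 0.1. fail to reject H0.

R = 10, z = 0.2588, p = 0.795809, fail to reject H0.


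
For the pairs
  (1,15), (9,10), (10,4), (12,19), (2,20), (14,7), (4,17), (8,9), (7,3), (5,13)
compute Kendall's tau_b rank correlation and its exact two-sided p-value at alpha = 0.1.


Step 1: Enumerate the 45 unordered pairs (i,j) with i<j and classify each by sign(x_j-x_i) * sign(y_j-y_i).
  (1,2):dx=+8,dy=-5->D; (1,3):dx=+9,dy=-11->D; (1,4):dx=+11,dy=+4->C; (1,5):dx=+1,dy=+5->C
  (1,6):dx=+13,dy=-8->D; (1,7):dx=+3,dy=+2->C; (1,8):dx=+7,dy=-6->D; (1,9):dx=+6,dy=-12->D
  (1,10):dx=+4,dy=-2->D; (2,3):dx=+1,dy=-6->D; (2,4):dx=+3,dy=+9->C; (2,5):dx=-7,dy=+10->D
  (2,6):dx=+5,dy=-3->D; (2,7):dx=-5,dy=+7->D; (2,8):dx=-1,dy=-1->C; (2,9):dx=-2,dy=-7->C
  (2,10):dx=-4,dy=+3->D; (3,4):dx=+2,dy=+15->C; (3,5):dx=-8,dy=+16->D; (3,6):dx=+4,dy=+3->C
  (3,7):dx=-6,dy=+13->D; (3,8):dx=-2,dy=+5->D; (3,9):dx=-3,dy=-1->C; (3,10):dx=-5,dy=+9->D
  (4,5):dx=-10,dy=+1->D; (4,6):dx=+2,dy=-12->D; (4,7):dx=-8,dy=-2->C; (4,8):dx=-4,dy=-10->C
  (4,9):dx=-5,dy=-16->C; (4,10):dx=-7,dy=-6->C; (5,6):dx=+12,dy=-13->D; (5,7):dx=+2,dy=-3->D
  (5,8):dx=+6,dy=-11->D; (5,9):dx=+5,dy=-17->D; (5,10):dx=+3,dy=-7->D; (6,7):dx=-10,dy=+10->D
  (6,8):dx=-6,dy=+2->D; (6,9):dx=-7,dy=-4->C; (6,10):dx=-9,dy=+6->D; (7,8):dx=+4,dy=-8->D
  (7,9):dx=+3,dy=-14->D; (7,10):dx=+1,dy=-4->D; (8,9):dx=-1,dy=-6->C; (8,10):dx=-3,dy=+4->D
  (9,10):dx=-2,dy=+10->D
Step 2: C = 15, D = 30, total pairs = 45.
Step 3: tau = (C - D)/(n(n-1)/2) = (15 - 30)/45 = -0.333333.
Step 4: Exact two-sided p-value (enumerate n! = 3628800 permutations of y under H0): p = 0.216373.
Step 5: alpha = 0.1. fail to reject H0.

tau_b = -0.3333 (C=15, D=30), p = 0.216373, fail to reject H0.


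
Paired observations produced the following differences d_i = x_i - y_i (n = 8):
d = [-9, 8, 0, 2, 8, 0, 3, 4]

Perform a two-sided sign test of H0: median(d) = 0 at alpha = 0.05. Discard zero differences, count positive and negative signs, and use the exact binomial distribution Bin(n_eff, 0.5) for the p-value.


Step 1: Discard zero differences. Original n = 8; n_eff = number of nonzero differences = 6.
Nonzero differences (with sign): -9, +8, +2, +8, +3, +4
Step 2: Count signs: positive = 5, negative = 1.
Step 3: Under H0: P(positive) = 0.5, so the number of positives S ~ Bin(6, 0.5).
Step 4: Two-sided exact p-value = sum of Bin(6,0.5) probabilities at or below the observed probability = 0.218750.
Step 5: alpha = 0.05. fail to reject H0.

n_eff = 6, pos = 5, neg = 1, p = 0.218750, fail to reject H0.


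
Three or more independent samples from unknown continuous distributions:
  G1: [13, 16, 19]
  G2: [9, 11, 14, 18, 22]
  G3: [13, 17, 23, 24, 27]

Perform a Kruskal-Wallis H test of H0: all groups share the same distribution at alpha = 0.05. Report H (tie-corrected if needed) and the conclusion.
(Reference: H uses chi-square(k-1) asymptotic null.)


Step 1: Combine all N = 13 observations and assign midranks.
sorted (value, group, rank): (9,G2,1), (11,G2,2), (13,G1,3.5), (13,G3,3.5), (14,G2,5), (16,G1,6), (17,G3,7), (18,G2,8), (19,G1,9), (22,G2,10), (23,G3,11), (24,G3,12), (27,G3,13)
Step 2: Sum ranks within each group.
R_1 = 18.5 (n_1 = 3)
R_2 = 26 (n_2 = 5)
R_3 = 46.5 (n_3 = 5)
Step 3: H = 12/(N(N+1)) * sum(R_i^2/n_i) - 3(N+1)
     = 12/(13*14) * (18.5^2/3 + 26^2/5 + 46.5^2/5) - 3*14
     = 0.065934 * 681.733 - 42
     = 2.949451.
Step 4: Ties present; correction factor C = 1 - 6/(13^3 - 13) = 0.997253. Corrected H = 2.949451 / 0.997253 = 2.957576.
Step 5: Under H0, H ~ chi^2(2); p-value = 0.227914.
Step 6: alpha = 0.05. fail to reject H0.

H = 2.9576, df = 2, p = 0.227914, fail to reject H0.


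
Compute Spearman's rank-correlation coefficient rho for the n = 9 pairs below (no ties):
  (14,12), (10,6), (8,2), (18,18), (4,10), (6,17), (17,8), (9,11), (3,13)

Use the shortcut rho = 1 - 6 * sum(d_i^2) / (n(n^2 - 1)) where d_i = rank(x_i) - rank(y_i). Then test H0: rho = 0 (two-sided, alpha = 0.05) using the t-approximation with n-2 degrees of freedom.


Step 1: Rank x and y separately (midranks; no ties here).
rank(x): 14->7, 10->6, 8->4, 18->9, 4->2, 6->3, 17->8, 9->5, 3->1
rank(y): 12->6, 6->2, 2->1, 18->9, 10->4, 17->8, 8->3, 11->5, 13->7
Step 2: d_i = R_x(i) - R_y(i); compute d_i^2.
  (7-6)^2=1, (6-2)^2=16, (4-1)^2=9, (9-9)^2=0, (2-4)^2=4, (3-8)^2=25, (8-3)^2=25, (5-5)^2=0, (1-7)^2=36
sum(d^2) = 116.
Step 3: rho = 1 - 6*116 / (9*(9^2 - 1)) = 1 - 696/720 = 0.033333.
Step 4: Under H0, t = rho * sqrt((n-2)/(1-rho^2)) = 0.0882 ~ t(7).
Step 5: Two-sided p-value from the t-distribution with 7 df = 0.932157.
Step 6: alpha = 0.05. fail to reject H0.

rho = 0.0333, p = 0.932157, fail to reject H0 at alpha = 0.05.


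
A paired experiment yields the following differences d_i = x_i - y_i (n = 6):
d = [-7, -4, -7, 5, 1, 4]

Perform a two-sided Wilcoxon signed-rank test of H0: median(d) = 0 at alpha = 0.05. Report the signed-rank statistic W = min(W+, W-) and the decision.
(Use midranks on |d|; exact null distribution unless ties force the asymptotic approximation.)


Step 1: Drop any zero differences (none here) and take |d_i|.
|d| = [7, 4, 7, 5, 1, 4]
Step 2: Midrank |d_i| (ties get averaged ranks).
ranks: |7|->5.5, |4|->2.5, |7|->5.5, |5|->4, |1|->1, |4|->2.5
Step 3: Attach original signs; sum ranks with positive sign and with negative sign.
W+ = 4 + 1 + 2.5 = 7.5
W- = 5.5 + 2.5 + 5.5 = 13.5
(Check: W+ + W- = 21 should equal n(n+1)/2 = 21.)
Step 4: Test statistic W = min(W+, W-) = 7.5.
Step 5: Ties in |d|, so use the tie-corrected normal approximation.
        E[W] = n(n+1)/4 = 6*7/4 = 10.5.
        Tie groups: |d|=4 (t=2), |d|=7 (t=2); sum(t^3 - t) = 12.
        Var[W] = n(n+1)(2n+1)/24 - sum(t^3-t)/48 = 546/24 - 12/48 = 22.5.
        z = (W - E[W]) / sqrt(Var[W]) = (7.5 - 10.5) / 4.7434 = -0.6325.
        Two-sided p = 2*Phi(z) = 0.527089.
Step 6: alpha = 0.05. fail to reject H0.

W+ = 7.5, W- = 13.5, W = min = 7.5, p = 0.527089, fail to reject H0.


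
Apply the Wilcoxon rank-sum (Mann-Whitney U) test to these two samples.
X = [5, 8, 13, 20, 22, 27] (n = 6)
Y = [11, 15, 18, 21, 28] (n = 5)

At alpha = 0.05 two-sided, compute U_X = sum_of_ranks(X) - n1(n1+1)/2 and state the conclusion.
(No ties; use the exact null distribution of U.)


Step 1: Combine and sort all 11 observations; assign midranks.
sorted (value, group): (5,X), (8,X), (11,Y), (13,X), (15,Y), (18,Y), (20,X), (21,Y), (22,X), (27,X), (28,Y)
ranks: 5->1, 8->2, 11->3, 13->4, 15->5, 18->6, 20->7, 21->8, 22->9, 27->10, 28->11
Step 2: Rank sum for X: R1 = 1 + 2 + 4 + 7 + 9 + 10 = 33.
Step 3: U_X = R1 - n1(n1+1)/2 = 33 - 6*7/2 = 33 - 21 = 12.
       U_Y = n1*n2 - U_X = 30 - 12 = 18.
Step 4: No ties, so the exact null distribution of U (based on enumerating the C(11,6) = 462 equally likely rank assignments) gives the two-sided p-value.
Step 5: p-value = 0.662338; compare to alpha = 0.05. fail to reject H0.

U_X = 12, p = 0.662338, fail to reject H0 at alpha = 0.05.


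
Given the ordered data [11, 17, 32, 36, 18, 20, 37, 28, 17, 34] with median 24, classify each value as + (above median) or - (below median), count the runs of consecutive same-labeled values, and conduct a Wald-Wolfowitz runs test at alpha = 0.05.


Step 1: Compute median = 24; label A = above, B = below.
Labels in order: BBAABBAABA  (n_A = 5, n_B = 5)
Step 2: Count runs R = 6.
Step 3: Under H0 (random ordering), E[R] = 2*n_A*n_B/(n_A+n_B) + 1 = 2*5*5/10 + 1 = 6.0000.
        Var[R] = 2*n_A*n_B*(2*n_A*n_B - n_A - n_B) / ((n_A+n_B)^2 * (n_A+n_B-1)) = 2000/900 = 2.2222.
        SD[R] = 1.4907.
Step 4: R = E[R], so z = 0 with no continuity correction.
Step 5: Two-sided p-value via normal approximation = 2*(1 - Phi(|z|)) = 1.000000.
Step 6: alpha = 0.05. fail to reject H0.

R = 6, z = 0.0000, p = 1.000000, fail to reject H0.


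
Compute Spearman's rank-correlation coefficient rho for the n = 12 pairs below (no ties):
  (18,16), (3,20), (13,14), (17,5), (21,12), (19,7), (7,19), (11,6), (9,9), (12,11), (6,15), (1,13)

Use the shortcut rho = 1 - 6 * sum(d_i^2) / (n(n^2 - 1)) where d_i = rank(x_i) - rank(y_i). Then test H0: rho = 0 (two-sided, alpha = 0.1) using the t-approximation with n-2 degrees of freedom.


Step 1: Rank x and y separately (midranks; no ties here).
rank(x): 18->10, 3->2, 13->8, 17->9, 21->12, 19->11, 7->4, 11->6, 9->5, 12->7, 6->3, 1->1
rank(y): 16->10, 20->12, 14->8, 5->1, 12->6, 7->3, 19->11, 6->2, 9->4, 11->5, 15->9, 13->7
Step 2: d_i = R_x(i) - R_y(i); compute d_i^2.
  (10-10)^2=0, (2-12)^2=100, (8-8)^2=0, (9-1)^2=64, (12-6)^2=36, (11-3)^2=64, (4-11)^2=49, (6-2)^2=16, (5-4)^2=1, (7-5)^2=4, (3-9)^2=36, (1-7)^2=36
sum(d^2) = 406.
Step 3: rho = 1 - 6*406 / (12*(12^2 - 1)) = 1 - 2436/1716 = -0.419580.
Step 4: Under H0, t = rho * sqrt((n-2)/(1-rho^2)) = -1.4617 ~ t(10).
Step 5: Two-sided p-value from the t-distribution with 10 df = 0.174519.
Step 6: alpha = 0.1. fail to reject H0.

rho = -0.4196, p = 0.174519, fail to reject H0 at alpha = 0.1.


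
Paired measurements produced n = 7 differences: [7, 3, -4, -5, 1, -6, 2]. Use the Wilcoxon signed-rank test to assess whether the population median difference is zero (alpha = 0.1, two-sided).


Step 1: Drop any zero differences (none here) and take |d_i|.
|d| = [7, 3, 4, 5, 1, 6, 2]
Step 2: Midrank |d_i| (ties get averaged ranks).
ranks: |7|->7, |3|->3, |4|->4, |5|->5, |1|->1, |6|->6, |2|->2
Step 3: Attach original signs; sum ranks with positive sign and with negative sign.
W+ = 7 + 3 + 1 + 2 = 13
W- = 4 + 5 + 6 = 15
(Check: W+ + W- = 28 should equal n(n+1)/2 = 28.)
Step 4: Test statistic W = min(W+, W-) = 13.
Step 5: No ties, so the exact null distribution over the 2^7 = 128 sign assignments gives the two-sided p-value = 0.937500.
Step 6: alpha = 0.1. fail to reject H0.

W+ = 13, W- = 15, W = min = 13, p = 0.937500, fail to reject H0.


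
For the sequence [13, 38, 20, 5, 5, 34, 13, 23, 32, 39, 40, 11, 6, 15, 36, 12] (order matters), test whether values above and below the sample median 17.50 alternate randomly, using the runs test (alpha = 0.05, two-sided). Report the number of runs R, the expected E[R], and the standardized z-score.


Step 1: Compute median = 17.50; label A = above, B = below.
Labels in order: BAABBABAAAABBBAB  (n_A = 8, n_B = 8)
Step 2: Count runs R = 9.
Step 3: Under H0 (random ordering), E[R] = 2*n_A*n_B/(n_A+n_B) + 1 = 2*8*8/16 + 1 = 9.0000.
        Var[R] = 2*n_A*n_B*(2*n_A*n_B - n_A - n_B) / ((n_A+n_B)^2 * (n_A+n_B-1)) = 14336/3840 = 3.7333.
        SD[R] = 1.9322.
Step 4: R = E[R], so z = 0 with no continuity correction.
Step 5: Two-sided p-value via normal approximation = 2*(1 - Phi(|z|)) = 1.000000.
Step 6: alpha = 0.05. fail to reject H0.

R = 9, z = 0.0000, p = 1.000000, fail to reject H0.


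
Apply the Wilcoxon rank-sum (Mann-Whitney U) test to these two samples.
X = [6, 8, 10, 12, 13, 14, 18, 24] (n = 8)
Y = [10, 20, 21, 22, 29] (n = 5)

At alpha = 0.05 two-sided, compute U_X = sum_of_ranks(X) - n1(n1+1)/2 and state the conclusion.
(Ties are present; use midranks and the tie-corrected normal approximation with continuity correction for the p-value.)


Step 1: Combine and sort all 13 observations; assign midranks.
sorted (value, group): (6,X), (8,X), (10,X), (10,Y), (12,X), (13,X), (14,X), (18,X), (20,Y), (21,Y), (22,Y), (24,X), (29,Y)
ranks: 6->1, 8->2, 10->3.5, 10->3.5, 12->5, 13->6, 14->7, 18->8, 20->9, 21->10, 22->11, 24->12, 29->13
Step 2: Rank sum for X: R1 = 1 + 2 + 3.5 + 5 + 6 + 7 + 8 + 12 = 44.5.
Step 3: U_X = R1 - n1(n1+1)/2 = 44.5 - 8*9/2 = 44.5 - 36 = 8.5.
       U_Y = n1*n2 - U_X = 40 - 8.5 = 31.5.
Step 4: Ties are present, so use the tie-corrected normal approximation (with continuity correction) for the p-value.
Step 5: p-value = 0.106864; compare to alpha = 0.05. fail to reject H0.

U_X = 8.5, p = 0.106864, fail to reject H0 at alpha = 0.05.


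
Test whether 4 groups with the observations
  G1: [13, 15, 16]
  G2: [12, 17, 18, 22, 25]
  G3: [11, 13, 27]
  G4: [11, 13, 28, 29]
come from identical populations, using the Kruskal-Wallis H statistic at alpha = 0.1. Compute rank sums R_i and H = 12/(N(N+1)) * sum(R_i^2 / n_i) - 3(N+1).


Step 1: Combine all N = 15 observations and assign midranks.
sorted (value, group, rank): (11,G3,1.5), (11,G4,1.5), (12,G2,3), (13,G1,5), (13,G3,5), (13,G4,5), (15,G1,7), (16,G1,8), (17,G2,9), (18,G2,10), (22,G2,11), (25,G2,12), (27,G3,13), (28,G4,14), (29,G4,15)
Step 2: Sum ranks within each group.
R_1 = 20 (n_1 = 3)
R_2 = 45 (n_2 = 5)
R_3 = 19.5 (n_3 = 3)
R_4 = 35.5 (n_4 = 4)
Step 3: H = 12/(N(N+1)) * sum(R_i^2/n_i) - 3(N+1)
     = 12/(15*16) * (20^2/3 + 45^2/5 + 19.5^2/3 + 35.5^2/4) - 3*16
     = 0.050000 * 980.146 - 48
     = 1.007292.
Step 4: Ties present; correction factor C = 1 - 30/(15^3 - 15) = 0.991071. Corrected H = 1.007292 / 0.991071 = 1.016366.
Step 5: Under H0, H ~ chi^2(3); p-value = 0.797292.
Step 6: alpha = 0.1. fail to reject H0.

H = 1.0164, df = 3, p = 0.797292, fail to reject H0.


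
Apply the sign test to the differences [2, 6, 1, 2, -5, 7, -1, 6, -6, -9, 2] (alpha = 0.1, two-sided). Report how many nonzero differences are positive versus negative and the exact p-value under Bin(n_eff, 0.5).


Step 1: Discard zero differences. Original n = 11; n_eff = number of nonzero differences = 11.
Nonzero differences (with sign): +2, +6, +1, +2, -5, +7, -1, +6, -6, -9, +2
Step 2: Count signs: positive = 7, negative = 4.
Step 3: Under H0: P(positive) = 0.5, so the number of positives S ~ Bin(11, 0.5).
Step 4: Two-sided exact p-value = sum of Bin(11,0.5) probabilities at or below the observed probability = 0.548828.
Step 5: alpha = 0.1. fail to reject H0.

n_eff = 11, pos = 7, neg = 4, p = 0.548828, fail to reject H0.


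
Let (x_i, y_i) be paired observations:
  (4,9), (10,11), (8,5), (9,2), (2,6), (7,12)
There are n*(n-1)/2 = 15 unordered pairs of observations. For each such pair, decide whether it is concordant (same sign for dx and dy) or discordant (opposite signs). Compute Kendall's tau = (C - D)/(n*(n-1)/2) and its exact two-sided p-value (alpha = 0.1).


Step 1: Enumerate the 15 unordered pairs (i,j) with i<j and classify each by sign(x_j-x_i) * sign(y_j-y_i).
  (1,2):dx=+6,dy=+2->C; (1,3):dx=+4,dy=-4->D; (1,4):dx=+5,dy=-7->D; (1,5):dx=-2,dy=-3->C
  (1,6):dx=+3,dy=+3->C; (2,3):dx=-2,dy=-6->C; (2,4):dx=-1,dy=-9->C; (2,5):dx=-8,dy=-5->C
  (2,6):dx=-3,dy=+1->D; (3,4):dx=+1,dy=-3->D; (3,5):dx=-6,dy=+1->D; (3,6):dx=-1,dy=+7->D
  (4,5):dx=-7,dy=+4->D; (4,6):dx=-2,dy=+10->D; (5,6):dx=+5,dy=+6->C
Step 2: C = 7, D = 8, total pairs = 15.
Step 3: tau = (C - D)/(n(n-1)/2) = (7 - 8)/15 = -0.066667.
Step 4: Exact two-sided p-value (enumerate n! = 720 permutations of y under H0): p = 1.000000.
Step 5: alpha = 0.1. fail to reject H0.

tau_b = -0.0667 (C=7, D=8), p = 1.000000, fail to reject H0.


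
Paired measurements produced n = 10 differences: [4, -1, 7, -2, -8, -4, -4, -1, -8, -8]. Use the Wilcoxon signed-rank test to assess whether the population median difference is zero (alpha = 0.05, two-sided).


Step 1: Drop any zero differences (none here) and take |d_i|.
|d| = [4, 1, 7, 2, 8, 4, 4, 1, 8, 8]
Step 2: Midrank |d_i| (ties get averaged ranks).
ranks: |4|->5, |1|->1.5, |7|->7, |2|->3, |8|->9, |4|->5, |4|->5, |1|->1.5, |8|->9, |8|->9
Step 3: Attach original signs; sum ranks with positive sign and with negative sign.
W+ = 5 + 7 = 12
W- = 1.5 + 3 + 9 + 5 + 5 + 1.5 + 9 + 9 = 43
(Check: W+ + W- = 55 should equal n(n+1)/2 = 55.)
Step 4: Test statistic W = min(W+, W-) = 12.
Step 5: Ties in |d|, so use the tie-corrected normal approximation.
        E[W] = n(n+1)/4 = 10*11/4 = 27.5.
        Tie groups: |d|=1 (t=2), |d|=4 (t=3), |d|=8 (t=3); sum(t^3 - t) = 54.
        Var[W] = n(n+1)(2n+1)/24 - sum(t^3-t)/48 = 2310/24 - 54/48 = 95.125.
        z = (W - E[W]) / sqrt(Var[W]) = (12 - 27.5) / 9.7532 = -1.5892.
        Two-sided p = 2*Phi(z) = 0.112010.
Step 6: alpha = 0.05. fail to reject H0.

W+ = 12, W- = 43, W = min = 12, p = 0.112010, fail to reject H0.


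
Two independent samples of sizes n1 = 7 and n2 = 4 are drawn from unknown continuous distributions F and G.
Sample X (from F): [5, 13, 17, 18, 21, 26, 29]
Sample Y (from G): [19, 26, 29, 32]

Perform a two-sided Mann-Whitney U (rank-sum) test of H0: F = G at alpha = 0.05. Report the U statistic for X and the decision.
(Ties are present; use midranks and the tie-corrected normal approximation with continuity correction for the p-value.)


Step 1: Combine and sort all 11 observations; assign midranks.
sorted (value, group): (5,X), (13,X), (17,X), (18,X), (19,Y), (21,X), (26,X), (26,Y), (29,X), (29,Y), (32,Y)
ranks: 5->1, 13->2, 17->3, 18->4, 19->5, 21->6, 26->7.5, 26->7.5, 29->9.5, 29->9.5, 32->11
Step 2: Rank sum for X: R1 = 1 + 2 + 3 + 4 + 6 + 7.5 + 9.5 = 33.
Step 3: U_X = R1 - n1(n1+1)/2 = 33 - 7*8/2 = 33 - 28 = 5.
       U_Y = n1*n2 - U_X = 28 - 5 = 23.
Step 4: Ties are present, so use the tie-corrected normal approximation (with continuity correction) for the p-value.
Step 5: p-value = 0.106592; compare to alpha = 0.05. fail to reject H0.

U_X = 5, p = 0.106592, fail to reject H0 at alpha = 0.05.


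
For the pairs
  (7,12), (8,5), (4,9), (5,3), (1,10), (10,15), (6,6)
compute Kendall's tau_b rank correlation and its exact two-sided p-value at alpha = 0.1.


Step 1: Enumerate the 21 unordered pairs (i,j) with i<j and classify each by sign(x_j-x_i) * sign(y_j-y_i).
  (1,2):dx=+1,dy=-7->D; (1,3):dx=-3,dy=-3->C; (1,4):dx=-2,dy=-9->C; (1,5):dx=-6,dy=-2->C
  (1,6):dx=+3,dy=+3->C; (1,7):dx=-1,dy=-6->C; (2,3):dx=-4,dy=+4->D; (2,4):dx=-3,dy=-2->C
  (2,5):dx=-7,dy=+5->D; (2,6):dx=+2,dy=+10->C; (2,7):dx=-2,dy=+1->D; (3,4):dx=+1,dy=-6->D
  (3,5):dx=-3,dy=+1->D; (3,6):dx=+6,dy=+6->C; (3,7):dx=+2,dy=-3->D; (4,5):dx=-4,dy=+7->D
  (4,6):dx=+5,dy=+12->C; (4,7):dx=+1,dy=+3->C; (5,6):dx=+9,dy=+5->C; (5,7):dx=+5,dy=-4->D
  (6,7):dx=-4,dy=-9->C
Step 2: C = 12, D = 9, total pairs = 21.
Step 3: tau = (C - D)/(n(n-1)/2) = (12 - 9)/21 = 0.142857.
Step 4: Exact two-sided p-value (enumerate n! = 5040 permutations of y under H0): p = 0.772619.
Step 5: alpha = 0.1. fail to reject H0.

tau_b = 0.1429 (C=12, D=9), p = 0.772619, fail to reject H0.


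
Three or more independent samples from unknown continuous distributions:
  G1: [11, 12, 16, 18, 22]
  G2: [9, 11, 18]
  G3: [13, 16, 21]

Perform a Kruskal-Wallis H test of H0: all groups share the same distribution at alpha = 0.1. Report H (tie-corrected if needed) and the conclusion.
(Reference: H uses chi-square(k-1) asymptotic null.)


Step 1: Combine all N = 11 observations and assign midranks.
sorted (value, group, rank): (9,G2,1), (11,G1,2.5), (11,G2,2.5), (12,G1,4), (13,G3,5), (16,G1,6.5), (16,G3,6.5), (18,G1,8.5), (18,G2,8.5), (21,G3,10), (22,G1,11)
Step 2: Sum ranks within each group.
R_1 = 32.5 (n_1 = 5)
R_2 = 12 (n_2 = 3)
R_3 = 21.5 (n_3 = 3)
Step 3: H = 12/(N(N+1)) * sum(R_i^2/n_i) - 3(N+1)
     = 12/(11*12) * (32.5^2/5 + 12^2/3 + 21.5^2/3) - 3*12
     = 0.090909 * 413.333 - 36
     = 1.575758.
Step 4: Ties present; correction factor C = 1 - 18/(11^3 - 11) = 0.986364. Corrected H = 1.575758 / 0.986364 = 1.597542.
Step 5: Under H0, H ~ chi^2(2); p-value = 0.449881.
Step 6: alpha = 0.1. fail to reject H0.

H = 1.5975, df = 2, p = 0.449881, fail to reject H0.


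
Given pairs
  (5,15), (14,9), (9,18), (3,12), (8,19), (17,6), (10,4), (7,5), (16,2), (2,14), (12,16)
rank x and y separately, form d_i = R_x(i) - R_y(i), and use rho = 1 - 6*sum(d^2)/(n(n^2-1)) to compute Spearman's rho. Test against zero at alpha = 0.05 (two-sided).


Step 1: Rank x and y separately (midranks; no ties here).
rank(x): 5->3, 14->9, 9->6, 3->2, 8->5, 17->11, 10->7, 7->4, 16->10, 2->1, 12->8
rank(y): 15->8, 9->5, 18->10, 12->6, 19->11, 6->4, 4->2, 5->3, 2->1, 14->7, 16->9
Step 2: d_i = R_x(i) - R_y(i); compute d_i^2.
  (3-8)^2=25, (9-5)^2=16, (6-10)^2=16, (2-6)^2=16, (5-11)^2=36, (11-4)^2=49, (7-2)^2=25, (4-3)^2=1, (10-1)^2=81, (1-7)^2=36, (8-9)^2=1
sum(d^2) = 302.
Step 3: rho = 1 - 6*302 / (11*(11^2 - 1)) = 1 - 1812/1320 = -0.372727.
Step 4: Under H0, t = rho * sqrt((n-2)/(1-rho^2)) = -1.2050 ~ t(9).
Step 5: Two-sided p-value from the t-distribution with 9 df = 0.258926.
Step 6: alpha = 0.05. fail to reject H0.

rho = -0.3727, p = 0.258926, fail to reject H0 at alpha = 0.05.


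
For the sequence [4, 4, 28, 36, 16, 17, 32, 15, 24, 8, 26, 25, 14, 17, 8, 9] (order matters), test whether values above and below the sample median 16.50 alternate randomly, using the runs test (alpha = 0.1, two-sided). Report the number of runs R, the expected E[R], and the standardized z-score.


Step 1: Compute median = 16.50; label A = above, B = below.
Labels in order: BBAABAABABAABABB  (n_A = 8, n_B = 8)
Step 2: Count runs R = 11.
Step 3: Under H0 (random ordering), E[R] = 2*n_A*n_B/(n_A+n_B) + 1 = 2*8*8/16 + 1 = 9.0000.
        Var[R] = 2*n_A*n_B*(2*n_A*n_B - n_A - n_B) / ((n_A+n_B)^2 * (n_A+n_B-1)) = 14336/3840 = 3.7333.
        SD[R] = 1.9322.
Step 4: Continuity-corrected z = (R - 0.5 - E[R]) / SD[R] = (11 - 0.5 - 9.0000) / 1.9322 = 0.7763.
Step 5: Two-sided p-value via normal approximation = 2*(1 - Phi(|z|)) = 0.437558.
Step 6: alpha = 0.1. fail to reject H0.

R = 11, z = 0.7763, p = 0.437558, fail to reject H0.
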